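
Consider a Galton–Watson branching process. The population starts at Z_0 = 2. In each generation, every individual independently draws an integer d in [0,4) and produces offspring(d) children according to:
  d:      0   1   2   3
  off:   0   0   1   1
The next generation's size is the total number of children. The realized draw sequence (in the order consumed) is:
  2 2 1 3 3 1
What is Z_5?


0

gen 0: Z_0=2, draws=[2, 2], offspring=[1, 1], Z_1=2
gen 1: Z_1=2, draws=[1, 3], offspring=[0, 1], Z_2=1
gen 2: Z_2=1, draws=[3], offspring=[1], Z_3=1
gen 3: Z_3=1, draws=[1], offspring=[0], Z_4=0
gen 4: Z_4=0, draws=[], offspring=[], Z_5=0


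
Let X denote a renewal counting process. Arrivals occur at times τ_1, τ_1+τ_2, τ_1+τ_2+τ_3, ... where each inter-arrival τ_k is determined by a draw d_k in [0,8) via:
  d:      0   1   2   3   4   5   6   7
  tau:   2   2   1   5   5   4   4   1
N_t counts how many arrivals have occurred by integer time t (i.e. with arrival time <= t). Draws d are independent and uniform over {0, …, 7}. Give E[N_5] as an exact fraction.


1541/1024

Inter-arrival values over d=0..7: [2, 2, 1, 5, 5, 4, 4, 1]
Each d has probability 1/8, so the pmf of τ is: f(1) = 1/4, f(2) = 1/4, f(4) = 1/4, f(5) = 1/4
Renewal equation for m(n) = E[N_n]: condition on τ_1 = k (if k <= n, one arrival plus a fresh copy on the remaining n−k steps): m(n) = F(n) + Σ_{k<=n} f(k)·m(n−k), where F(n) = P(τ <= n) and m(0) = 0
m(1) = F(1) = 1/4
m(2) = F(2) + f(1)·m(1) = 1/2 + 1/4·1/4 = 9/16
m(3) = F(3) + f(1)·m(2) + f(2)·m(1) = 1/2 + 1/4·9/16 + 1/4·1/4 = 45/64
m(4) = F(4) + f(1)·m(3) + f(2)·m(2) = 3/4 + 1/4·45/64 + 1/4·9/16 = 273/256
m(5) = F(5) + f(1)·m(4) + f(2)·m(3) + f(4)·m(1) = 1 + 1/4·273/256 + 1/4·45/64 + 1/4·1/4 = 1541/1024
E[N_5] = m(5) = 1541/1024


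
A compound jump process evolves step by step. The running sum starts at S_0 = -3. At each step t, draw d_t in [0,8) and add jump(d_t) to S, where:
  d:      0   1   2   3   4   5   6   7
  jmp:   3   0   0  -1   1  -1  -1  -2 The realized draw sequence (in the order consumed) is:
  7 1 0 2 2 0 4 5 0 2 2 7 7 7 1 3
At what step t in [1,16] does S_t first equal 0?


t=0: S=-3, d=7, jump=-2, S_1=-5
t=1: S=-5, d=1, jump=0, S_2=-5
t=2: S=-5, d=0, jump=3, S_3=-2
t=3: S=-2, d=2, jump=0, S_4=-2
t=4: S=-2, d=2, jump=0, S_5=-2
t=5: S=-2, d=0, jump=3, S_6=1
t=6: S=1, d=4, jump=1, S_7=2
t=7: S=2, d=5, jump=-1, S_8=1
t=8: S=1, d=0, jump=3, S_9=4
t=9: S=4, d=2, jump=0, S_10=4
t=10: S=4, d=2, jump=0, S_11=4
t=11: S=4, d=7, jump=-2, S_12=2
t=12: S=2, d=7, jump=-2, S_13=0
t=13: S=0, d=7, jump=-2, S_14=-2
t=14: S=-2, d=1, jump=0, S_15=-2
t=15: S=-2, d=3, jump=-1, S_16=-3

13


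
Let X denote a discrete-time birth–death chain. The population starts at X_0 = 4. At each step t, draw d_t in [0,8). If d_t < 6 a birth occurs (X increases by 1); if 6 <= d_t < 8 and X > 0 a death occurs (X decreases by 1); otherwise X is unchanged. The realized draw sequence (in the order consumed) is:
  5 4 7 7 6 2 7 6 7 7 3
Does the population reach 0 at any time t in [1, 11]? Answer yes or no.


yes

t=0: X=4, d=5 → birth, X_1=5
t=1: X=5, d=4 → birth, X_2=6
t=2: X=6, d=7 → death, X_3=5
t=3: X=5, d=7 → death, X_4=4
t=4: X=4, d=6 → death, X_5=3
t=5: X=3, d=2 → birth, X_6=4
t=6: X=4, d=7 → death, X_7=3
t=7: X=3, d=6 → death, X_8=2
t=8: X=2, d=7 → death, X_9=1
t=9: X=1, d=7 → death, X_10=0
t=10: X=0, d=3 → birth, X_11=1


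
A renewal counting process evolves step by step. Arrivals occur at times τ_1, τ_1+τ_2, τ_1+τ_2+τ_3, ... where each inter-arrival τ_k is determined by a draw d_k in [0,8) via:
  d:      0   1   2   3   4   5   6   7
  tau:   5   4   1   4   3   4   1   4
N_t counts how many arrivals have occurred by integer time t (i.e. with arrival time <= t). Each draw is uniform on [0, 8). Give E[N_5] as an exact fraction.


Inter-arrival values over d=0..7: [5, 4, 1, 4, 3, 4, 1, 4]
Each d has probability 1/8, so the pmf of τ is: f(1) = 1/4, f(3) = 1/8, f(4) = 1/2, f(5) = 1/8
Renewal equation for m(n) = E[N_n]: condition on τ_1 = k (if k <= n, one arrival plus a fresh copy on the remaining n−k steps): m(n) = F(n) + Σ_{k<=n} f(k)·m(n−k), where F(n) = P(τ <= n) and m(0) = 0
m(1) = F(1) = 1/4
m(2) = F(2) + f(1)·m(1) = 1/4 + 1/4·1/4 = 5/16
m(3) = F(3) + f(1)·m(2) = 3/8 + 1/4·5/16 = 29/64
m(4) = F(4) + f(1)·m(3) + f(3)·m(1) = 7/8 + 1/4·29/64 + 1/8·1/4 = 261/256
m(5) = F(5) + f(1)·m(4) + f(3)·m(2) + f(4)·m(1) = 1 + 1/4·261/256 + 1/8·5/16 + 1/2·1/4 = 1453/1024
E[N_5] = m(5) = 1453/1024

1453/1024


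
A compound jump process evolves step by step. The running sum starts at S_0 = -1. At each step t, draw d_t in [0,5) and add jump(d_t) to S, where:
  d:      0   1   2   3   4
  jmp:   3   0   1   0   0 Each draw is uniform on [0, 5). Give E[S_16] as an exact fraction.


Outcome values over d=0..4: [3, 0, 1, 0, 0]
Σy = 4, Σy² = 10, M = 5
μ = 4/5 = 4/5,  σ² = 10/5 − (4/5)² = 34/25
E[S_16] = -1 + 16·(4/5) = 59/5

59/5


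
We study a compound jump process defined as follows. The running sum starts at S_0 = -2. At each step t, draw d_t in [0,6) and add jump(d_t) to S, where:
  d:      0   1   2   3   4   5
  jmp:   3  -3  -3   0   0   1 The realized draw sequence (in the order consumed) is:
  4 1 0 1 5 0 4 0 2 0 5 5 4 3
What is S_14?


4

t=0: S=-2, d=4, jump=0, S_1=-2
t=1: S=-2, d=1, jump=-3, S_2=-5
t=2: S=-5, d=0, jump=3, S_3=-2
t=3: S=-2, d=1, jump=-3, S_4=-5
t=4: S=-5, d=5, jump=1, S_5=-4
t=5: S=-4, d=0, jump=3, S_6=-1
t=6: S=-1, d=4, jump=0, S_7=-1
t=7: S=-1, d=0, jump=3, S_8=2
t=8: S=2, d=2, jump=-3, S_9=-1
t=9: S=-1, d=0, jump=3, S_10=2
t=10: S=2, d=5, jump=1, S_11=3
t=11: S=3, d=5, jump=1, S_12=4
t=12: S=4, d=4, jump=0, S_13=4
t=13: S=4, d=3, jump=0, S_14=4


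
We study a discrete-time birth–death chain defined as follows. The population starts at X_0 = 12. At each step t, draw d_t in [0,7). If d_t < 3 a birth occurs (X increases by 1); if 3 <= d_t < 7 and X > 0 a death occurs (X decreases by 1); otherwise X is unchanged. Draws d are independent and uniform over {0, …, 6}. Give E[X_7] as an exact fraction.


X can drop by at most 1 per step and X_0 = 12 > T = 7, so X_t >= 12 − t >= 5 > 0 for every t <= 7: the floor at 0 (the 'and X > 0' condition) never binds. Hence X_7 = X_0 + Σ_{t<7} Y_t with i.i.d. increments Y_t = y(d_t) ∈ {+1, −1, 0}.
Outcome values over d=0..6: [1, 1, 1, -1, -1, -1, -1]
Σy = -1, Σy² = 7, M = 7
μ = -1/7 = -1/7,  σ² = 7/7 − (-1/7)² = 48/49
E[X_7] = 12 + 7·(-1/7) = 11

11


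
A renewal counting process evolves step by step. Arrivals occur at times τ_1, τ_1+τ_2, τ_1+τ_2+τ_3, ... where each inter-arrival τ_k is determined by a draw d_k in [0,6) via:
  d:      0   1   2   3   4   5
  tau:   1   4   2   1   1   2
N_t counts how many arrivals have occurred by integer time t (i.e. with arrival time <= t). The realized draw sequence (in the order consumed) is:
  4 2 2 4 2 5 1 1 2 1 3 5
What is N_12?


draw d_1=4: τ_1=1, arrival time A_1=1
draw d_2=2: τ_2=2, arrival time A_2=3
draw d_3=2: τ_3=2, arrival time A_3=5
draw d_4=4: τ_4=1, arrival time A_4=6
draw d_5=2: τ_5=2, arrival time A_5=8
draw d_6=5: τ_6=2, arrival time A_6=10
draw d_7=1: τ_7=4, arrival time A_7=14
draw d_8=1: τ_8=4, arrival time A_8=18
draw d_9=2: τ_9=2, arrival time A_9=20
draw d_10=1: τ_10=4, arrival time A_10=24
draw d_11=3: τ_11=1, arrival time A_11=25
draw d_12=5: τ_12=2, arrival time A_12=27
N_t over t=0..12: 0:0 1:1 2:1 3:2 4:2 5:3 6:4 7:4 8:5 9:5 10:6 11:6 12:6

6


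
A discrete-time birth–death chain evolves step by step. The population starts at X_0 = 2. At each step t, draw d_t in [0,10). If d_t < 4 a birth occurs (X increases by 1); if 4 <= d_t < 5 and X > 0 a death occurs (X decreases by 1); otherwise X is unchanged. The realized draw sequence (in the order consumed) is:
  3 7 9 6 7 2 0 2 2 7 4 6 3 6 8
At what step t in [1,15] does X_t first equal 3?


1

t=0: X=2, d=3 → birth, X_1=3
t=1: X=3, d=7 → hold, X_2=3
t=2: X=3, d=9 → hold, X_3=3
t=3: X=3, d=6 → hold, X_4=3
t=4: X=3, d=7 → hold, X_5=3
t=5: X=3, d=2 → birth, X_6=4
t=6: X=4, d=0 → birth, X_7=5
t=7: X=5, d=2 → birth, X_8=6
t=8: X=6, d=2 → birth, X_9=7
t=9: X=7, d=7 → hold, X_10=7
t=10: X=7, d=4 → death, X_11=6
t=11: X=6, d=6 → hold, X_12=6
t=12: X=6, d=3 → birth, X_13=7
t=13: X=7, d=6 → hold, X_14=7
t=14: X=7, d=8 → hold, X_15=7


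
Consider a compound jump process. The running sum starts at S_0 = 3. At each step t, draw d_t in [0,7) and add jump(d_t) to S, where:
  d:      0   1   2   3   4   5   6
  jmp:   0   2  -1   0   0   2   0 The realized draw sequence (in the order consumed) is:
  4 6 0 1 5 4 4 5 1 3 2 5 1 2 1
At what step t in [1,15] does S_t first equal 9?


8

t=0: S=3, d=4, jump=0, S_1=3
t=1: S=3, d=6, jump=0, S_2=3
t=2: S=3, d=0, jump=0, S_3=3
t=3: S=3, d=1, jump=2, S_4=5
t=4: S=5, d=5, jump=2, S_5=7
t=5: S=7, d=4, jump=0, S_6=7
t=6: S=7, d=4, jump=0, S_7=7
t=7: S=7, d=5, jump=2, S_8=9
t=8: S=9, d=1, jump=2, S_9=11
t=9: S=11, d=3, jump=0, S_10=11
t=10: S=11, d=2, jump=-1, S_11=10
t=11: S=10, d=5, jump=2, S_12=12
t=12: S=12, d=1, jump=2, S_13=14
t=13: S=14, d=2, jump=-1, S_14=13
t=14: S=13, d=1, jump=2, S_15=15


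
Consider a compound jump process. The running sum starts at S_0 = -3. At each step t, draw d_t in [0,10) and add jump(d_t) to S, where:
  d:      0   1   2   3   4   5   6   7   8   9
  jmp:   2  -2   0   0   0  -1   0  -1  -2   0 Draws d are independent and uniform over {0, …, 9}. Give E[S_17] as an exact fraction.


Outcome values over d=0..9: [2, -2, 0, 0, 0, -1, 0, -1, -2, 0]
Σy = -4, Σy² = 14, M = 10
μ = -4/10 = -2/5,  σ² = 14/10 − (-2/5)² = 31/25
E[S_17] = -3 + 17·(-2/5) = -49/5

-49/5


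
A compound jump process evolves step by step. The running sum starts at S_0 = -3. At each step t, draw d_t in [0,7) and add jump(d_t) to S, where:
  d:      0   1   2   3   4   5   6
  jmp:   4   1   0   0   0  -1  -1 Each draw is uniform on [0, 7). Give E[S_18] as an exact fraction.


Outcome values over d=0..6: [4, 1, 0, 0, 0, -1, -1]
Σy = 3, Σy² = 19, M = 7
μ = 3/7 = 3/7,  σ² = 19/7 − (3/7)² = 124/49
E[S_18] = -3 + 18·(3/7) = 33/7

33/7


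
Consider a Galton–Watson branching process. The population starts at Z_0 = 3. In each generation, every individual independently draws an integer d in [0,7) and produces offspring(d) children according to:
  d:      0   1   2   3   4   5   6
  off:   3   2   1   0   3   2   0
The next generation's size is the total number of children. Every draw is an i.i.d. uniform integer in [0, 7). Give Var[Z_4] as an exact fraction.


830863440/5764801

Outcome values over d=0..6: [3, 2, 1, 0, 3, 2, 0]
Σy = 11, Σy² = 27, M = 7
μ = 11/7 = 11/7,  σ² = 27/7 − (11/7)² = 68/49
V_0 = 0, E_0 = 3
V_1 = 68/49·E_0 + (11/7)²·V_0 = 204/49;  E_1 = 33/7
V_2 = 68/49·E_1 + (11/7)²·V_1 = 40392/2401;  E_2 = 363/49
V_3 = 68/49·E_2 + (11/7)²·V_2 = 6096948/117649;  E_3 = 3993/343
V_4 = 68/49·E_3 + (11/7)²·V_3 = 830863440/5764801;  E_4 = 43923/2401


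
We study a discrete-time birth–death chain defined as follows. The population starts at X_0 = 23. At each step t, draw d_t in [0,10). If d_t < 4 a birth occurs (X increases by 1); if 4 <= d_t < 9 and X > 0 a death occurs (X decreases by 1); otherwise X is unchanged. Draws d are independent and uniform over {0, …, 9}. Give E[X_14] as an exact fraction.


108/5

X can drop by at most 1 per step and X_0 = 23 > T = 14, so X_t >= 23 − t >= 9 > 0 for every t <= 14: the floor at 0 (the 'and X > 0' condition) never binds. Hence X_14 = X_0 + Σ_{t<14} Y_t with i.i.d. increments Y_t = y(d_t) ∈ {+1, −1, 0}.
Outcome values over d=0..9: [1, 1, 1, 1, -1, -1, -1, -1, -1, 0]
Σy = -1, Σy² = 9, M = 10
μ = -1/10 = -1/10,  σ² = 9/10 − (-1/10)² = 89/100
E[X_14] = 23 + 14·(-1/10) = 108/5


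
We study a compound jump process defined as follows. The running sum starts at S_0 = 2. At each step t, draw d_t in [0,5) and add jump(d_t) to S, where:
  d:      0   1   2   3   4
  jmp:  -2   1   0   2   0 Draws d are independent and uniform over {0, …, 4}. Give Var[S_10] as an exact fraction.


Outcome values over d=0..4: [-2, 1, 0, 2, 0]
Σy = 1, Σy² = 9, M = 5
μ = 1/5 = 1/5,  σ² = 9/5 − (1/5)² = 44/25
Independent increments: Var[S_10] = 10·σ² = 10·(44/25) = 88/5

88/5


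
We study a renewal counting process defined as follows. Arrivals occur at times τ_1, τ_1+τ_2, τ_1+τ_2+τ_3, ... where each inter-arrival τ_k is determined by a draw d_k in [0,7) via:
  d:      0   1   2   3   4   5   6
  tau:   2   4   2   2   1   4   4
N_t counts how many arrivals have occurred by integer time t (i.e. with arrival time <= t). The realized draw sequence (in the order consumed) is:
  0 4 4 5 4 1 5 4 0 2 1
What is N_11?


draw d_1=0: τ_1=2, arrival time A_1=2
draw d_2=4: τ_2=1, arrival time A_2=3
draw d_3=4: τ_3=1, arrival time A_3=4
draw d_4=5: τ_4=4, arrival time A_4=8
draw d_5=4: τ_5=1, arrival time A_5=9
draw d_6=1: τ_6=4, arrival time A_6=13
draw d_7=5: τ_7=4, arrival time A_7=17
draw d_8=4: τ_8=1, arrival time A_8=18
draw d_9=0: τ_9=2, arrival time A_9=20
draw d_10=2: τ_10=2, arrival time A_10=22
draw d_11=1: τ_11=4, arrival time A_11=26
N_t over t=0..11: 0:0 1:0 2:1 3:2 4:3 5:3 6:3 7:3 8:4 9:5 10:5 11:5

5


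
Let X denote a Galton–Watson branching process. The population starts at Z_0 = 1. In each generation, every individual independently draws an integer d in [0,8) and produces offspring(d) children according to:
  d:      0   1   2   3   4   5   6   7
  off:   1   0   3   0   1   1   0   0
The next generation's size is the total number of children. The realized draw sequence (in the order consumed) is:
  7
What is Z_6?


gen 0: Z_0=1, draws=[7], offspring=[0], Z_1=0
gen 1: Z_1=0, draws=[], offspring=[], Z_2=0
gen 2: Z_2=0, draws=[], offspring=[], Z_3=0
gen 3: Z_3=0, draws=[], offspring=[], Z_4=0
gen 4: Z_4=0, draws=[], offspring=[], Z_5=0
gen 5: Z_5=0, draws=[], offspring=[], Z_6=0

0


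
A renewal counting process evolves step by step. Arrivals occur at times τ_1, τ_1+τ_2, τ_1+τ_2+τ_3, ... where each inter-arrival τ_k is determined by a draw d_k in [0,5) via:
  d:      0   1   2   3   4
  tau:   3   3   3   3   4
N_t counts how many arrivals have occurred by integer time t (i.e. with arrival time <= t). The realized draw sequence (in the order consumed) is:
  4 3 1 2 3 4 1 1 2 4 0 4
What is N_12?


draw d_1=4: τ_1=4, arrival time A_1=4
draw d_2=3: τ_2=3, arrival time A_2=7
draw d_3=1: τ_3=3, arrival time A_3=10
draw d_4=2: τ_4=3, arrival time A_4=13
draw d_5=3: τ_5=3, arrival time A_5=16
draw d_6=4: τ_6=4, arrival time A_6=20
draw d_7=1: τ_7=3, arrival time A_7=23
draw d_8=1: τ_8=3, arrival time A_8=26
draw d_9=2: τ_9=3, arrival time A_9=29
draw d_10=4: τ_10=4, arrival time A_10=33
draw d_11=0: τ_11=3, arrival time A_11=36
draw d_12=4: τ_12=4, arrival time A_12=40
N_t over t=0..12: 0:0 1:0 2:0 3:0 4:1 5:1 6:1 7:2 8:2 9:2 10:3 11:3 12:3

3


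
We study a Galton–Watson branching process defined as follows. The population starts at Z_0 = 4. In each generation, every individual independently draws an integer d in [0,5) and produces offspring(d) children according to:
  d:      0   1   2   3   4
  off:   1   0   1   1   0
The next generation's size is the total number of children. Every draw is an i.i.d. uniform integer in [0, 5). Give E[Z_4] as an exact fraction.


Outcome values over d=0..4: [1, 0, 1, 1, 0]
Σy = 3, Σy² = 3, M = 5
μ = 3/5 = 3/5,  σ² = 3/5 − (3/5)² = 6/25
E[Z_0] = 4
E[Z_1] = 3/5·E[Z_0] = 12/5
E[Z_2] = 3/5·E[Z_1] = 36/25
E[Z_3] = 3/5·E[Z_2] = 108/125
E[Z_4] = 3/5·E[Z_3] = 324/625

324/625


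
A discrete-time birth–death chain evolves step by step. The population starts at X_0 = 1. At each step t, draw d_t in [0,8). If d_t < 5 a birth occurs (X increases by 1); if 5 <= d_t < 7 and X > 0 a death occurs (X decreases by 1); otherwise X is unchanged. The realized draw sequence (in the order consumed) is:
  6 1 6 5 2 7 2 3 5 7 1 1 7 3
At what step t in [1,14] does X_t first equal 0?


1

t=0: X=1, d=6 → death, X_1=0
t=1: X=0, d=1 → birth, X_2=1
t=2: X=1, d=6 → death, X_3=0
t=3: X=0, d=5 → hold, X_4=0
t=4: X=0, d=2 → birth, X_5=1
t=5: X=1, d=7 → hold, X_6=1
t=6: X=1, d=2 → birth, X_7=2
t=7: X=2, d=3 → birth, X_8=3
t=8: X=3, d=5 → death, X_9=2
t=9: X=2, d=7 → hold, X_10=2
t=10: X=2, d=1 → birth, X_11=3
t=11: X=3, d=1 → birth, X_12=4
t=12: X=4, d=7 → hold, X_13=4
t=13: X=4, d=3 → birth, X_14=5


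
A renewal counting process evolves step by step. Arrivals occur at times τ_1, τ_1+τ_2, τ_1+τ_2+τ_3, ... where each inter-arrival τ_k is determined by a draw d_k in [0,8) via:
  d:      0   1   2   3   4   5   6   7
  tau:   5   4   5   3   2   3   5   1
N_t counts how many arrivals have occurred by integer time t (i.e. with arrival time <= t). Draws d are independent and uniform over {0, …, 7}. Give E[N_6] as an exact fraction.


384753/262144

Inter-arrival values over d=0..7: [5, 4, 5, 3, 2, 3, 5, 1]
Each d has probability 1/8, so the pmf of τ is: f(1) = 1/8, f(2) = 1/8, f(3) = 1/4, f(4) = 1/8, f(5) = 3/8
Renewal equation for m(n) = E[N_n]: condition on τ_1 = k (if k <= n, one arrival plus a fresh copy on the remaining n−k steps): m(n) = F(n) + Σ_{k<=n} f(k)·m(n−k), where F(n) = P(τ <= n) and m(0) = 0
m(1) = F(1) = 1/8
m(2) = F(2) + f(1)·m(1) = 1/4 + 1/8·1/8 = 17/64
m(3) = F(3) + f(1)·m(2) + f(2)·m(1) = 1/2 + 1/8·17/64 + 1/8·1/8 = 281/512
m(4) = F(4) + f(1)·m(3) + f(2)·m(2) + f(3)·m(1) = 5/8 + 1/8·281/512 + 1/8·17/64 + 1/4·1/8 = 3105/4096
m(5) = F(5) + f(1)·m(4) + f(2)·m(3) + f(3)·m(2) + f(4)·m(1) = 1 + 1/8·3105/4096 + 1/8·281/512 + 1/4·17/64 + 1/8·1/8 = 40809/32768
m(6) = F(6) + f(1)·m(5) + f(2)·m(4) + f(3)·m(3) + f(4)·m(2) + f(5)·m(1) = 1 + 1/8·40809/32768 + 1/8·3105/4096 + 1/4·281/512 + 1/8·17/64 + 3/8·1/8 = 384753/262144
E[N_6] = m(6) = 384753/262144


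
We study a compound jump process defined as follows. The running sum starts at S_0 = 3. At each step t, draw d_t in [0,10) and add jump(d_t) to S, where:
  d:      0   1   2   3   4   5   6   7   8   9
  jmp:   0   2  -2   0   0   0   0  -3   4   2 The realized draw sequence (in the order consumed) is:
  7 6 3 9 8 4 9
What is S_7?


8

t=0: S=3, d=7, jump=-3, S_1=0
t=1: S=0, d=6, jump=0, S_2=0
t=2: S=0, d=3, jump=0, S_3=0
t=3: S=0, d=9, jump=2, S_4=2
t=4: S=2, d=8, jump=4, S_5=6
t=5: S=6, d=4, jump=0, S_6=6
t=6: S=6, d=9, jump=2, S_7=8


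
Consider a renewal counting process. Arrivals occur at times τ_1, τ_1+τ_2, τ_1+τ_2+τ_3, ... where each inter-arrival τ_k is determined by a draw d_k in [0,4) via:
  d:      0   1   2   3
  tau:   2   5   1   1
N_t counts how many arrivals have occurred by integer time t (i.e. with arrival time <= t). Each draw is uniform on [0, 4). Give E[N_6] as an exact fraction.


169/64

Inter-arrival values over d=0..3: [2, 5, 1, 1]
Each d has probability 1/4, so the pmf of τ is: f(1) = 1/2, f(2) = 1/4, f(5) = 1/4
Renewal equation for m(n) = E[N_n]: condition on τ_1 = k (if k <= n, one arrival plus a fresh copy on the remaining n−k steps): m(n) = F(n) + Σ_{k<=n} f(k)·m(n−k), where F(n) = P(τ <= n) and m(0) = 0
m(1) = F(1) = 1/2
m(2) = F(2) + f(1)·m(1) = 3/4 + 1/2·1/2 = 1
m(3) = F(3) + f(1)·m(2) + f(2)·m(1) = 3/4 + 1/2·1 + 1/4·1/2 = 11/8
m(4) = F(4) + f(1)·m(3) + f(2)·m(2) = 3/4 + 1/2·11/8 + 1/4·1 = 27/16
m(5) = F(5) + f(1)·m(4) + f(2)·m(3) = 1 + 1/2·27/16 + 1/4·11/8 = 35/16
m(6) = F(6) + f(1)·m(5) + f(2)·m(4) + f(5)·m(1) = 1 + 1/2·35/16 + 1/4·27/16 + 1/4·1/2 = 169/64
E[N_6] = m(6) = 169/64


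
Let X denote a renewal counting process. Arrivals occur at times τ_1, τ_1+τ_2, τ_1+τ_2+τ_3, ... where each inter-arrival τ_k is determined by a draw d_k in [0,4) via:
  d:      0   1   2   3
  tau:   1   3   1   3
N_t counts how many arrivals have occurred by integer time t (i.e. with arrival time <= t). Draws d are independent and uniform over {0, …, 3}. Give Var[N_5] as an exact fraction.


Inter-arrival values over d=0..3: [1, 3, 1, 3]
Each d has probability 1/4, so the pmf of τ is: f(1) = 1/2, f(3) = 1/2
Let p_n(j) = P(N_n = j), with p_0 = [1]. Condition on τ_1: p_n(0) = P(τ > n), and for j >= 1, p_n(j) = Σ_{k<=n} f(k)·p_{n−k}(j−1)
p_1 = [1/2, 1/2]  (j = 0..1)
p_2 = [1/2, 1/4, 1/4]  (j = 0..2)
p_3 = [0, 3/4, 1/8, 1/8]  (j = 0..3)
p_4 = [0, 1/4, 5/8, 1/16, 1/16]  (j = 0..4)
p_5 = [0, 1/4, 1/4, 7/16, 1/32, 1/32]  (j = 0..5)
E[N_5] = Σ j·p_5(j) = 75/32;  E[N_5²] = Σ j²·p_5(j) = 207/32
Var[N_5] = 207/32 − (75/32)² = 999/1024

999/1024


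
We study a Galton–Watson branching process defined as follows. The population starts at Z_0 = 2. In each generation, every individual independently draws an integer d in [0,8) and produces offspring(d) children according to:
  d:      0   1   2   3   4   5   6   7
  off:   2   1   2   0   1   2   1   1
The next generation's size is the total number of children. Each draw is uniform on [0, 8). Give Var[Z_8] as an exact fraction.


177783046875/2147483648

Outcome values over d=0..7: [2, 1, 2, 0, 1, 2, 1, 1]
Σy = 10, Σy² = 16, M = 8
μ = 10/8 = 5/4,  σ² = 16/8 − (5/4)² = 7/16
V_0 = 0, E_0 = 2
V_1 = 7/16·E_0 + (5/4)²·V_0 = 7/8;  E_1 = 5/2
V_2 = 7/16·E_1 + (5/4)²·V_1 = 315/128;  E_2 = 25/8
V_3 = 7/16·E_2 + (5/4)²·V_2 = 10675/2048;  E_3 = 125/32
V_4 = 7/16·E_3 + (5/4)²·V_3 = 322875/32768;  E_4 = 625/128
V_5 = 7/16·E_4 + (5/4)²·V_4 = 9191875/524288;  E_5 = 3125/512
V_6 = 7/16·E_5 + (5/4)²·V_5 = 252196875/8388608;  E_6 = 15625/2048
V_7 = 7/16·E_6 + (5/4)²·V_6 = 6752921875/134217728;  E_7 = 78125/8192
V_8 = 7/16·E_7 + (5/4)²·V_7 = 177783046875/2147483648;  E_8 = 390625/32768


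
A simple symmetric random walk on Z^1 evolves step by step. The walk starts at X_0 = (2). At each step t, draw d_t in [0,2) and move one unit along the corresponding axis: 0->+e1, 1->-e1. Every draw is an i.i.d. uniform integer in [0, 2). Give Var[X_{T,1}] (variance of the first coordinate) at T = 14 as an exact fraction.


14

Outcome values over d=0..1: [1, -1]
Σy = 0, Σy² = 2, M = 2
μ = 0/2 = 0,  σ² = 2/2 − (0)² = 1
Independent increments: Var[X_14] = 14·σ² = 14·(1) = 14


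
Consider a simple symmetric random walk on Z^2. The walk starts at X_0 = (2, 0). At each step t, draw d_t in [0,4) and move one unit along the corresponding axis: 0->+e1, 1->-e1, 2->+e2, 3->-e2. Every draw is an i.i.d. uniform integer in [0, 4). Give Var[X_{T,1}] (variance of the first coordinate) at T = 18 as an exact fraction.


9

Outcome values over d=0..3: [1, -1, 0, 0]
Σy = 0, Σy² = 2, M = 4
μ = 0/4 = 0,  σ² = 2/4 − (0)² = 1/2
Independent increments: Var[X_18] = 18·σ² = 18·(1/2) = 9


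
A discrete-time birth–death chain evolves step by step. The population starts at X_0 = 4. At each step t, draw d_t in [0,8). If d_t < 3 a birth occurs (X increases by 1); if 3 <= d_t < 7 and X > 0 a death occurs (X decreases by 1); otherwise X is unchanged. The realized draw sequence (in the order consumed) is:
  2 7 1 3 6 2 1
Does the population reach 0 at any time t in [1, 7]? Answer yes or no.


no

t=0: X=4, d=2 → birth, X_1=5
t=1: X=5, d=7 → hold, X_2=5
t=2: X=5, d=1 → birth, X_3=6
t=3: X=6, d=3 → death, X_4=5
t=4: X=5, d=6 → death, X_5=4
t=5: X=4, d=2 → birth, X_6=5
t=6: X=5, d=1 → birth, X_7=6


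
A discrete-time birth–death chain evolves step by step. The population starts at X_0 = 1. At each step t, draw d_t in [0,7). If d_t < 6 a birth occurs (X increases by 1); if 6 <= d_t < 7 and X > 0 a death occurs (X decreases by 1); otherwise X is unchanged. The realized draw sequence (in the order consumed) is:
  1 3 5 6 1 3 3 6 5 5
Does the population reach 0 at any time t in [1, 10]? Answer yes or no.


no

t=0: X=1, d=1 → birth, X_1=2
t=1: X=2, d=3 → birth, X_2=3
t=2: X=3, d=5 → birth, X_3=4
t=3: X=4, d=6 → death, X_4=3
t=4: X=3, d=1 → birth, X_5=4
t=5: X=4, d=3 → birth, X_6=5
t=6: X=5, d=3 → birth, X_7=6
t=7: X=6, d=6 → death, X_8=5
t=8: X=5, d=5 → birth, X_9=6
t=9: X=6, d=5 → birth, X_10=7


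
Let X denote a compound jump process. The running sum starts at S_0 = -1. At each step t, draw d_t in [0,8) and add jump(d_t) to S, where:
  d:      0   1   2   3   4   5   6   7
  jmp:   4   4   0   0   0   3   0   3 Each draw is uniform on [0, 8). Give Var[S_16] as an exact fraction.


51

Outcome values over d=0..7: [4, 4, 0, 0, 0, 3, 0, 3]
Σy = 14, Σy² = 50, M = 8
μ = 14/8 = 7/4,  σ² = 50/8 − (7/4)² = 51/16
Independent increments: Var[S_16] = 16·σ² = 16·(51/16) = 51


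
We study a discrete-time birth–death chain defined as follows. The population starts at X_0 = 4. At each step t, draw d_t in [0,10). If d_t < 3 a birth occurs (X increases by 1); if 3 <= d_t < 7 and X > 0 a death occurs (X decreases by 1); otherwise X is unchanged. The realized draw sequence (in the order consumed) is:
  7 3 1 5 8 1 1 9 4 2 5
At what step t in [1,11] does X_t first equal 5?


t=0: X=4, d=7 → hold, X_1=4
t=1: X=4, d=3 → death, X_2=3
t=2: X=3, d=1 → birth, X_3=4
t=3: X=4, d=5 → death, X_4=3
t=4: X=3, d=8 → hold, X_5=3
t=5: X=3, d=1 → birth, X_6=4
t=6: X=4, d=1 → birth, X_7=5
t=7: X=5, d=9 → hold, X_8=5
t=8: X=5, d=4 → death, X_9=4
t=9: X=4, d=2 → birth, X_10=5
t=10: X=5, d=5 → death, X_11=4

7


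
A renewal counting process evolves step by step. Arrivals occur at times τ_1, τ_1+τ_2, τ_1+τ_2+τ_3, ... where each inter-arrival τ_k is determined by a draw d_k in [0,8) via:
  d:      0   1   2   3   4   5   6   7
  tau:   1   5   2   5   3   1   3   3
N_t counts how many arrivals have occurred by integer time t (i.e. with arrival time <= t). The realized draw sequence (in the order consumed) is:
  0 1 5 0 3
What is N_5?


draw d_1=0: τ_1=1, arrival time A_1=1
draw d_2=1: τ_2=5, arrival time A_2=6
draw d_3=5: τ_3=1, arrival time A_3=7
draw d_4=0: τ_4=1, arrival time A_4=8
draw d_5=3: τ_5=5, arrival time A_5=13
N_t over t=0..5: 0:0 1:1 2:1 3:1 4:1 5:1

1


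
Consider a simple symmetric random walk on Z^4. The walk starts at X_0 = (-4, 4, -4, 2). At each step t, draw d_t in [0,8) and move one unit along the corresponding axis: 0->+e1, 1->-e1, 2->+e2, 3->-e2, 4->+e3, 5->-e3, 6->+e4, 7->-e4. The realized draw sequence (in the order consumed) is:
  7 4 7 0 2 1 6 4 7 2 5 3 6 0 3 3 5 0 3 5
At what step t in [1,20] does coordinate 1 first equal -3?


4

t=0: X=(-4, 4, -4, 2), d=7 → -e4, X_1=(-4, 4, -4, 1)
t=1: X=(-4, 4, -4, 1), d=4 → +e3, X_2=(-4, 4, -3, 1)
t=2: X=(-4, 4, -3, 1), d=7 → -e4, X_3=(-4, 4, -3, 0)
t=3: X=(-4, 4, -3, 0), d=0 → +e1, X_4=(-3, 4, -3, 0)
t=4: X=(-3, 4, -3, 0), d=2 → +e2, X_5=(-3, 5, -3, 0)
t=5: X=(-3, 5, -3, 0), d=1 → -e1, X_6=(-4, 5, -3, 0)
t=6: X=(-4, 5, -3, 0), d=6 → +e4, X_7=(-4, 5, -3, 1)
t=7: X=(-4, 5, -3, 1), d=4 → +e3, X_8=(-4, 5, -2, 1)
t=8: X=(-4, 5, -2, 1), d=7 → -e4, X_9=(-4, 5, -2, 0)
t=9: X=(-4, 5, -2, 0), d=2 → +e2, X_10=(-4, 6, -2, 0)
t=10: X=(-4, 6, -2, 0), d=5 → -e3, X_11=(-4, 6, -3, 0)
t=11: X=(-4, 6, -3, 0), d=3 → -e2, X_12=(-4, 5, -3, 0)
t=12: X=(-4, 5, -3, 0), d=6 → +e4, X_13=(-4, 5, -3, 1)
t=13: X=(-4, 5, -3, 1), d=0 → +e1, X_14=(-3, 5, -3, 1)
t=14: X=(-3, 5, -3, 1), d=3 → -e2, X_15=(-3, 4, -3, 1)
t=15: X=(-3, 4, -3, 1), d=3 → -e2, X_16=(-3, 3, -3, 1)
t=16: X=(-3, 3, -3, 1), d=5 → -e3, X_17=(-3, 3, -4, 1)
t=17: X=(-3, 3, -4, 1), d=0 → +e1, X_18=(-2, 3, -4, 1)
t=18: X=(-2, 3, -4, 1), d=3 → -e2, X_19=(-2, 2, -4, 1)
t=19: X=(-2, 2, -4, 1), d=5 → -e3, X_20=(-2, 2, -5, 1)


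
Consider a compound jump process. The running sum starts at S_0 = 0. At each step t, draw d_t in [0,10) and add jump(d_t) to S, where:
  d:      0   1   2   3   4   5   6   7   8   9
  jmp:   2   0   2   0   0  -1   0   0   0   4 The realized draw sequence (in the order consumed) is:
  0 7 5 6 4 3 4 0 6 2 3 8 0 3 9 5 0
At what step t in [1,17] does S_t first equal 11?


15

t=0: S=0, d=0, jump=2, S_1=2
t=1: S=2, d=7, jump=0, S_2=2
t=2: S=2, d=5, jump=-1, S_3=1
t=3: S=1, d=6, jump=0, S_4=1
t=4: S=1, d=4, jump=0, S_5=1
t=5: S=1, d=3, jump=0, S_6=1
t=6: S=1, d=4, jump=0, S_7=1
t=7: S=1, d=0, jump=2, S_8=3
t=8: S=3, d=6, jump=0, S_9=3
t=9: S=3, d=2, jump=2, S_10=5
t=10: S=5, d=3, jump=0, S_11=5
t=11: S=5, d=8, jump=0, S_12=5
t=12: S=5, d=0, jump=2, S_13=7
t=13: S=7, d=3, jump=0, S_14=7
t=14: S=7, d=9, jump=4, S_15=11
t=15: S=11, d=5, jump=-1, S_16=10
t=16: S=10, d=0, jump=2, S_17=12


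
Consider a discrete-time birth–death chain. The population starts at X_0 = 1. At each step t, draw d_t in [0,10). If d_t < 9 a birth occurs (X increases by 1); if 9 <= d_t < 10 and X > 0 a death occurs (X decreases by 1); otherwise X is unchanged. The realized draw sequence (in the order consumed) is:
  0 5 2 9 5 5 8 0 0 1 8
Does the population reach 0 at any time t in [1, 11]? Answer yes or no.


t=0: X=1, d=0 → birth, X_1=2
t=1: X=2, d=5 → birth, X_2=3
t=2: X=3, d=2 → birth, X_3=4
t=3: X=4, d=9 → death, X_4=3
t=4: X=3, d=5 → birth, X_5=4
t=5: X=4, d=5 → birth, X_6=5
t=6: X=5, d=8 → birth, X_7=6
t=7: X=6, d=0 → birth, X_8=7
t=8: X=7, d=0 → birth, X_9=8
t=9: X=8, d=1 → birth, X_10=9
t=10: X=9, d=8 → birth, X_11=10

no


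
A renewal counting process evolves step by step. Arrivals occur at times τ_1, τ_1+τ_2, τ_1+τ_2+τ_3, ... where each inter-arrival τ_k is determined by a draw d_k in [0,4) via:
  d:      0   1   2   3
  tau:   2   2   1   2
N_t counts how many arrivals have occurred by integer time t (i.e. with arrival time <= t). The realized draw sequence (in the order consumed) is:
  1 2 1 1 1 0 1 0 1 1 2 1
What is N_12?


6

draw d_1=1: τ_1=2, arrival time A_1=2
draw d_2=2: τ_2=1, arrival time A_2=3
draw d_3=1: τ_3=2, arrival time A_3=5
draw d_4=1: τ_4=2, arrival time A_4=7
draw d_5=1: τ_5=2, arrival time A_5=9
draw d_6=0: τ_6=2, arrival time A_6=11
draw d_7=1: τ_7=2, arrival time A_7=13
draw d_8=0: τ_8=2, arrival time A_8=15
draw d_9=1: τ_9=2, arrival time A_9=17
draw d_10=1: τ_10=2, arrival time A_10=19
draw d_11=2: τ_11=1, arrival time A_11=20
draw d_12=1: τ_12=2, arrival time A_12=22
N_t over t=0..12: 0:0 1:0 2:1 3:2 4:2 5:3 6:3 7:4 8:4 9:5 10:5 11:6 12:6


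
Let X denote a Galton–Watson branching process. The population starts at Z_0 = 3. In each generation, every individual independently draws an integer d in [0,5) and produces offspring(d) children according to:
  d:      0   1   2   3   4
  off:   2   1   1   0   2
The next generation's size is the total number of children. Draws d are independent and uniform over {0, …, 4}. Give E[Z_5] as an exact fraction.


23328/3125

Outcome values over d=0..4: [2, 1, 1, 0, 2]
Σy = 6, Σy² = 10, M = 5
μ = 6/5 = 6/5,  σ² = 10/5 − (6/5)² = 14/25
E[Z_0] = 3
E[Z_1] = 6/5·E[Z_0] = 18/5
E[Z_2] = 6/5·E[Z_1] = 108/25
E[Z_3] = 6/5·E[Z_2] = 648/125
E[Z_4] = 6/5·E[Z_3] = 3888/625
E[Z_5] = 6/5·E[Z_4] = 23328/3125


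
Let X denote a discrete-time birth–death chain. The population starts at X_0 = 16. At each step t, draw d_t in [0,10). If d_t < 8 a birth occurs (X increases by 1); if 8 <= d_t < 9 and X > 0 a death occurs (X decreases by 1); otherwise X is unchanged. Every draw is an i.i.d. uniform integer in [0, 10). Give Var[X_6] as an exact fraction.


123/50

X can drop by at most 1 per step and X_0 = 16 > T = 6, so X_t >= 16 − t >= 10 > 0 for every t <= 6: the floor at 0 (the 'and X > 0' condition) never binds. Hence X_6 = X_0 + Σ_{t<6} Y_t with i.i.d. increments Y_t = y(d_t) ∈ {+1, −1, 0}.
Outcome values over d=0..9: [1, 1, 1, 1, 1, 1, 1, 1, -1, 0]
Σy = 7, Σy² = 9, M = 10
μ = 7/10 = 7/10,  σ² = 9/10 − (7/10)² = 41/100
Independent increments: Var[X_6] = 6·σ² = 6·(41/100) = 123/50


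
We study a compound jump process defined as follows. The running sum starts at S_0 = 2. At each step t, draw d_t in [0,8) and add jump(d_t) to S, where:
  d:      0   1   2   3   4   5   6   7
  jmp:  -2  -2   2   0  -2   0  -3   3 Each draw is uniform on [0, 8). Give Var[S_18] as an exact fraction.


Outcome values over d=0..7: [-2, -2, 2, 0, -2, 0, -3, 3]
Σy = -4, Σy² = 34, M = 8
μ = -4/8 = -1/2,  σ² = 34/8 − (-1/2)² = 4
Independent increments: Var[S_18] = 18·σ² = 18·(4) = 72

72


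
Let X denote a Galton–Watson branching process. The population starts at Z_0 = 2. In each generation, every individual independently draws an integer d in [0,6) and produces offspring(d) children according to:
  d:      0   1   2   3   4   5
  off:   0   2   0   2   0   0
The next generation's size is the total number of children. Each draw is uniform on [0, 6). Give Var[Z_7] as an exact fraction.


2108416/4782969

Outcome values over d=0..5: [0, 2, 0, 2, 0, 0]
Σy = 4, Σy² = 8, M = 6
μ = 4/6 = 2/3,  σ² = 8/6 − (2/3)² = 8/9
V_0 = 0, E_0 = 2
V_1 = 8/9·E_0 + (2/3)²·V_0 = 16/9;  E_1 = 4/3
V_2 = 8/9·E_1 + (2/3)²·V_1 = 160/81;  E_2 = 8/9
V_3 = 8/9·E_2 + (2/3)²·V_2 = 1216/729;  E_3 = 16/27
V_4 = 8/9·E_3 + (2/3)²·V_3 = 8320/6561;  E_4 = 32/81
V_5 = 8/9·E_4 + (2/3)²·V_4 = 54016/59049;  E_5 = 64/243
V_6 = 8/9·E_5 + (2/3)²·V_5 = 340480/531441;  E_6 = 128/729
V_7 = 8/9·E_6 + (2/3)²·V_6 = 2108416/4782969;  E_7 = 256/2187


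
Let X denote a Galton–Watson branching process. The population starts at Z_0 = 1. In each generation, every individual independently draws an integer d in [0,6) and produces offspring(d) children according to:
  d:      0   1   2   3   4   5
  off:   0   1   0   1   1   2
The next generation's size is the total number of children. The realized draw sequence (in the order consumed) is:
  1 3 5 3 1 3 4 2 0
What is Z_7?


0

gen 0: Z_0=1, draws=[1], offspring=[1], Z_1=1
gen 1: Z_1=1, draws=[3], offspring=[1], Z_2=1
gen 2: Z_2=1, draws=[5], offspring=[2], Z_3=2
gen 3: Z_3=2, draws=[3, 1], offspring=[1, 1], Z_4=2
gen 4: Z_4=2, draws=[3, 4], offspring=[1, 1], Z_5=2
gen 5: Z_5=2, draws=[2, 0], offspring=[0, 0], Z_6=0
gen 6: Z_6=0, draws=[], offspring=[], Z_7=0


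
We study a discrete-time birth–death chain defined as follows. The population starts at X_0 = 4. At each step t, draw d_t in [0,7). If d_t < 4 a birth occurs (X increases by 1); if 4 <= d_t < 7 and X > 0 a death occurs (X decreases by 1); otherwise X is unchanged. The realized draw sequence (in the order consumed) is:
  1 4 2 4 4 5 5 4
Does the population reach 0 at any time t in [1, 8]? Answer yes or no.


yes

t=0: X=4, d=1 → birth, X_1=5
t=1: X=5, d=4 → death, X_2=4
t=2: X=4, d=2 → birth, X_3=5
t=3: X=5, d=4 → death, X_4=4
t=4: X=4, d=4 → death, X_5=3
t=5: X=3, d=5 → death, X_6=2
t=6: X=2, d=5 → death, X_7=1
t=7: X=1, d=4 → death, X_8=0


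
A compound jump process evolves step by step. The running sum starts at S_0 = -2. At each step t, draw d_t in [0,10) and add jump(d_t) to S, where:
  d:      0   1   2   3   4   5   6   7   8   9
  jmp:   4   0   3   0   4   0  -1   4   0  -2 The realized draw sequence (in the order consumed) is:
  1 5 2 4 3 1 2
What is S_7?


8

t=0: S=-2, d=1, jump=0, S_1=-2
t=1: S=-2, d=5, jump=0, S_2=-2
t=2: S=-2, d=2, jump=3, S_3=1
t=3: S=1, d=4, jump=4, S_4=5
t=4: S=5, d=3, jump=0, S_5=5
t=5: S=5, d=1, jump=0, S_6=5
t=6: S=5, d=2, jump=3, S_7=8


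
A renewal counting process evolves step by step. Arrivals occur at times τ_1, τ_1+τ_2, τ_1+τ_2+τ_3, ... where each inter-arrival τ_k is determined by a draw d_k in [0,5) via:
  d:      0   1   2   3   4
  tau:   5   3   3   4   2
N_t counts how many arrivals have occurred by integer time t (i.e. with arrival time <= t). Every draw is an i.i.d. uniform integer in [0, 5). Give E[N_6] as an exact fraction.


Inter-arrival values over d=0..4: [5, 3, 3, 4, 2]
Each d has probability 1/5, so the pmf of τ is: f(2) = 1/5, f(3) = 2/5, f(4) = 1/5, f(5) = 1/5
Renewal equation for m(n) = E[N_n]: condition on τ_1 = k (if k <= n, one arrival plus a fresh copy on the remaining n−k steps): m(n) = F(n) + Σ_{k<=n} f(k)·m(n−k), where F(n) = P(τ <= n) and m(0) = 0
m(1) = F(1) = 0
m(2) = F(2) = 1/5
m(3) = F(3) = 3/5
m(4) = F(4) + f(2)·m(2) = 4/5 + 1/5·1/5 = 21/25
m(5) = F(5) + f(2)·m(3) + f(3)·m(2) = 1 + 1/5·3/5 + 2/5·1/5 = 6/5
m(6) = F(6) + f(2)·m(4) + f(3)·m(3) + f(4)·m(2) = 1 + 1/5·21/25 + 2/5·3/5 + 1/5·1/5 = 181/125
E[N_6] = m(6) = 181/125

181/125


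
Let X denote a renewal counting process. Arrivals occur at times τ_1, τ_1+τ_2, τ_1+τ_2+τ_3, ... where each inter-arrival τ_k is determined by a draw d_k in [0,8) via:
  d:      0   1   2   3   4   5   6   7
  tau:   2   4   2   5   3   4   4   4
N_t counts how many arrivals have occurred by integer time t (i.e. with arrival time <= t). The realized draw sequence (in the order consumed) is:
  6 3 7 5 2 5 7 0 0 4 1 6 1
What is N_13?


3

draw d_1=6: τ_1=4, arrival time A_1=4
draw d_2=3: τ_2=5, arrival time A_2=9
draw d_3=7: τ_3=4, arrival time A_3=13
draw d_4=5: τ_4=4, arrival time A_4=17
draw d_5=2: τ_5=2, arrival time A_5=19
draw d_6=5: τ_6=4, arrival time A_6=23
draw d_7=7: τ_7=4, arrival time A_7=27
draw d_8=0: τ_8=2, arrival time A_8=29
draw d_9=0: τ_9=2, arrival time A_9=31
draw d_10=4: τ_10=3, arrival time A_10=34
draw d_11=1: τ_11=4, arrival time A_11=38
draw d_12=6: τ_12=4, arrival time A_12=42
draw d_13=1: τ_13=4, arrival time A_13=46
N_t over t=0..13: 0:0 1:0 2:0 3:0 4:1 5:1 6:1 7:1 8:1 9:2 10:2 11:2 12:2 13:3


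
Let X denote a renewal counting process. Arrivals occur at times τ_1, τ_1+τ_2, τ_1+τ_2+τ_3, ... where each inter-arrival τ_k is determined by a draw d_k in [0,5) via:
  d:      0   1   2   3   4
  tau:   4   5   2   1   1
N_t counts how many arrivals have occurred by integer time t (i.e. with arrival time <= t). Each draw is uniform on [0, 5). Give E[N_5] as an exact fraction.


5672/3125

Inter-arrival values over d=0..4: [4, 5, 2, 1, 1]
Each d has probability 1/5, so the pmf of τ is: f(1) = 2/5, f(2) = 1/5, f(4) = 1/5, f(5) = 1/5
Renewal equation for m(n) = E[N_n]: condition on τ_1 = k (if k <= n, one arrival plus a fresh copy on the remaining n−k steps): m(n) = F(n) + Σ_{k<=n} f(k)·m(n−k), where F(n) = P(τ <= n) and m(0) = 0
m(1) = F(1) = 2/5
m(2) = F(2) + f(1)·m(1) = 3/5 + 2/5·2/5 = 19/25
m(3) = F(3) + f(1)·m(2) + f(2)·m(1) = 3/5 + 2/5·19/25 + 1/5·2/5 = 123/125
m(4) = F(4) + f(1)·m(3) + f(2)·m(2) = 4/5 + 2/5·123/125 + 1/5·19/25 = 841/625
m(5) = F(5) + f(1)·m(4) + f(2)·m(3) + f(4)·m(1) = 1 + 2/5·841/625 + 1/5·123/125 + 1/5·2/5 = 5672/3125
E[N_5] = m(5) = 5672/3125


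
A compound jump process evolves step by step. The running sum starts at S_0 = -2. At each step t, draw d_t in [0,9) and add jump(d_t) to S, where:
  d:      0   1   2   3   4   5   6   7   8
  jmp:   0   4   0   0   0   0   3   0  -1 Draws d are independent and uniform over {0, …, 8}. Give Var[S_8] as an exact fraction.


176/9

Outcome values over d=0..8: [0, 4, 0, 0, 0, 0, 3, 0, -1]
Σy = 6, Σy² = 26, M = 9
μ = 6/9 = 2/3,  σ² = 26/9 − (2/3)² = 22/9
Independent increments: Var[S_8] = 8·σ² = 8·(22/9) = 176/9


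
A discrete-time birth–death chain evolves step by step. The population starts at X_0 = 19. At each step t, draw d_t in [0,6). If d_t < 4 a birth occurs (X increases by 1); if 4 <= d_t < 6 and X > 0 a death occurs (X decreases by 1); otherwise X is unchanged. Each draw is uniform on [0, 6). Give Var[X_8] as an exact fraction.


64/9

X can drop by at most 1 per step and X_0 = 19 > T = 8, so X_t >= 19 − t >= 11 > 0 for every t <= 8: the floor at 0 (the 'and X > 0' condition) never binds. Hence X_8 = X_0 + Σ_{t<8} Y_t with i.i.d. increments Y_t = y(d_t) ∈ {+1, −1, 0}.
Outcome values over d=0..5: [1, 1, 1, 1, -1, -1]
Σy = 2, Σy² = 6, M = 6
μ = 2/6 = 1/3,  σ² = 6/6 − (1/3)² = 8/9
Independent increments: Var[X_8] = 8·σ² = 8·(8/9) = 64/9


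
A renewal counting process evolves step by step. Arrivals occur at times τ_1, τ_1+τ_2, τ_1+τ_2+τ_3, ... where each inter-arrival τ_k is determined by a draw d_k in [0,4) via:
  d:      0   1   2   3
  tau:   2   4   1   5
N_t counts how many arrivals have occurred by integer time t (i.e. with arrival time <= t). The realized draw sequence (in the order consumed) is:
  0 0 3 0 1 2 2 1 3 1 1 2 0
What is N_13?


4

draw d_1=0: τ_1=2, arrival time A_1=2
draw d_2=0: τ_2=2, arrival time A_2=4
draw d_3=3: τ_3=5, arrival time A_3=9
draw d_4=0: τ_4=2, arrival time A_4=11
draw d_5=1: τ_5=4, arrival time A_5=15
draw d_6=2: τ_6=1, arrival time A_6=16
draw d_7=2: τ_7=1, arrival time A_7=17
draw d_8=1: τ_8=4, arrival time A_8=21
draw d_9=3: τ_9=5, arrival time A_9=26
draw d_10=1: τ_10=4, arrival time A_10=30
draw d_11=1: τ_11=4, arrival time A_11=34
draw d_12=2: τ_12=1, arrival time A_12=35
draw d_13=0: τ_13=2, arrival time A_13=37
N_t over t=0..13: 0:0 1:0 2:1 3:1 4:2 5:2 6:2 7:2 8:2 9:3 10:3 11:4 12:4 13:4
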